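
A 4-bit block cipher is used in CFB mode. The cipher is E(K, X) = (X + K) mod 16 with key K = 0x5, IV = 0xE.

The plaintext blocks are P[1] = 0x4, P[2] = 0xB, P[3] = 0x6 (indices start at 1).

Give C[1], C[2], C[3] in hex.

CFB encryption: C_i = P_i ⊕ E(K, C_{i−1}), with C_{0} = IV.
C[1]: E(K, 0xE) = 0x3; 0x4 ⊕ 0x3 = 0x7.
C[2]: E(K, 0x7) = 0xC; 0xB ⊕ 0xC = 0x7.
C[3]: E(K, 0x7) = 0xC; 0x6 ⊕ 0xC = 0xA.

C[1] = 0x7, C[2] = 0x7, C[3] = 0xA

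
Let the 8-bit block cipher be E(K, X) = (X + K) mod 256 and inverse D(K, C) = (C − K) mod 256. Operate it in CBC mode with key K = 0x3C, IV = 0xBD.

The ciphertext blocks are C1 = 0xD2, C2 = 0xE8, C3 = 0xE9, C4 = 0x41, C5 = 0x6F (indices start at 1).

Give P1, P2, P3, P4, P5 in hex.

CBC decryption: P_i = D(K, C_i) ⊕ C_{i−1}, with C_{0} = IV.
P1: D(K, 0xD2) = 0x96; 0x96 ⊕ 0xBD = 0x2B.
P2: D(K, 0xE8) = 0xAC; 0xAC ⊕ 0xD2 = 0x7E.
P3: D(K, 0xE9) = 0xAD; 0xAD ⊕ 0xE8 = 0x45.
P4: D(K, 0x41) = 0x05; 0x05 ⊕ 0xE9 = 0xEC.
P5: D(K, 0x6F) = 0x33; 0x33 ⊕ 0x41 = 0x72.

P1 = 0x2B, P2 = 0x7E, P3 = 0x45, P4 = 0xEC, P5 = 0x72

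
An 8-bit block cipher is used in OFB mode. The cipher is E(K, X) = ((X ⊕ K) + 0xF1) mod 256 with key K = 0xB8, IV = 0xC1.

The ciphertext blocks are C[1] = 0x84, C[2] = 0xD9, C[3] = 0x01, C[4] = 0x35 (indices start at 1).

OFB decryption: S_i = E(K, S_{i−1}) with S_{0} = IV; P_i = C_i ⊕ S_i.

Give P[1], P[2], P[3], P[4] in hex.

P[1]: S = E(K, 0xC1) = 0x6A; 0x84 ⊕ 0x6A = 0xEE.
P[2]: S = E(K, 0x6A) = 0xC3; 0xD9 ⊕ 0xC3 = 0x1A.
P[3]: S = E(K, 0xC3) = 0x6C; 0x01 ⊕ 0x6C = 0x6D.
P[4]: S = E(K, 0x6C) = 0xC5; 0x35 ⊕ 0xC5 = 0xF0.

P[1] = 0xEE, P[2] = 0x1A, P[3] = 0x6D, P[4] = 0xF0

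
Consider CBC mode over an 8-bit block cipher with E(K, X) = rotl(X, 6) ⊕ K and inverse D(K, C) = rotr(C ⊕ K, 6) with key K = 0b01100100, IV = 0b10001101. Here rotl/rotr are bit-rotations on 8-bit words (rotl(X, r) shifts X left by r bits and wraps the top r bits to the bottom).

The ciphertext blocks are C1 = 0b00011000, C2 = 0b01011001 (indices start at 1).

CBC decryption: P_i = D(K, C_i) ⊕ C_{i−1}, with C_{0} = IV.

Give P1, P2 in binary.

P1 = 0b01111100, P2 = 0b11101100

P1: D(K, 0b00011000) = 0b11110001; 0b11110001 ⊕ 0b10001101 = 0b01111100.
P2: D(K, 0b01011001) = 0b11110100; 0b11110100 ⊕ 0b00011000 = 0b11101100.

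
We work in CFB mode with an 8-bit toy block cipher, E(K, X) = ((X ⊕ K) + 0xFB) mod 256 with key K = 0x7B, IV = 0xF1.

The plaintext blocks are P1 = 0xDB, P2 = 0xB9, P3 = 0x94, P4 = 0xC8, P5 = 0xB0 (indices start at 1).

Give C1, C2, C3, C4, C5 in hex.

C1 = 0x5E, C2 = 0x99, C3 = 0x49, C4 = 0xE5, C5 = 0x29

CFB encryption: C_i = P_i ⊕ E(K, C_{i−1}), with C_{0} = IV.
C1: E(K, 0xF1) = 0x85; 0xDB ⊕ 0x85 = 0x5E.
C2: E(K, 0x5E) = 0x20; 0xB9 ⊕ 0x20 = 0x99.
C3: E(K, 0x99) = 0xDD; 0x94 ⊕ 0xDD = 0x49.
C4: E(K, 0x49) = 0x2D; 0xC8 ⊕ 0x2D = 0xE5.
C5: E(K, 0xE5) = 0x99; 0xB0 ⊕ 0x99 = 0x29.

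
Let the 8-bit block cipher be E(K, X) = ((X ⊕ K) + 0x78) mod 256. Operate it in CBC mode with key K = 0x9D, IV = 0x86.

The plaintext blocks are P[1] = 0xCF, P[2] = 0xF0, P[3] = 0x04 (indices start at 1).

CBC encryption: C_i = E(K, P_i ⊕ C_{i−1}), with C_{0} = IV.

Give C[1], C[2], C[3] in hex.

C[1] = 0x4C, C[2] = 0x99, C[3] = 0x78

C[1]: P[1] ⊕ 0x86 = 0x49; E(K, 0x49) = 0x4C.
C[2]: P[2] ⊕ 0x4C = 0xBC; E(K, 0xBC) = 0x99.
C[3]: P[3] ⊕ 0x99 = 0x9D; E(K, 0x9D) = 0x78.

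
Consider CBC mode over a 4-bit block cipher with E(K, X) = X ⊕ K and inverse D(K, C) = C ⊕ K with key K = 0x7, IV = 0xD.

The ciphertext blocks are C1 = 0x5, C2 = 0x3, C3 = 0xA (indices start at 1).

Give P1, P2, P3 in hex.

CBC decryption: P_i = D(K, C_i) ⊕ C_{i−1}, with C_{0} = IV.
P1: D(K, 0x5) = 0x2; 0x2 ⊕ 0xD = 0xF.
P2: D(K, 0x3) = 0x4; 0x4 ⊕ 0x5 = 0x1.
P3: D(K, 0xA) = 0xD; 0xD ⊕ 0x3 = 0xE.

P1 = 0xF, P2 = 0x1, P3 = 0xE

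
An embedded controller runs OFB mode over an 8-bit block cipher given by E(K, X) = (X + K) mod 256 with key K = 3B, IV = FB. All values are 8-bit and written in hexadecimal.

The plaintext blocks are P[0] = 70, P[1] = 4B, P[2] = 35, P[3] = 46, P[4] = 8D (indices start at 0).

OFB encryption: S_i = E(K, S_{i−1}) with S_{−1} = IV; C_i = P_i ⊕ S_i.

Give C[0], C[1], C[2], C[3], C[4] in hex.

C[0] = 46, C[1] = 3A, C[2] = 99, C[3] = A1, C[4] = AF

C[0]: S = E(K, FB) = 36; 70 ⊕ 36 = 46.
C[1]: S = E(K, 36) = 71; 4B ⊕ 71 = 3A.
C[2]: S = E(K, 71) = AC; 35 ⊕ AC = 99.
C[3]: S = E(K, AC) = E7; 46 ⊕ E7 = A1.
C[4]: S = E(K, E7) = 22; 8D ⊕ 22 = AF.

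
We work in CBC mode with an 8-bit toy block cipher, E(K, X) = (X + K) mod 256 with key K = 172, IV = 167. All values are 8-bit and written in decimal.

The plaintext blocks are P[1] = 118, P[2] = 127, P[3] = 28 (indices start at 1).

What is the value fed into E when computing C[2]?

2

CBC encryption: C_i = E(K, P_i ⊕ C_{i−1}), with C_{0} = IV.
C[1]: P[1] ⊕ 167 = 209; E(K, 209) = 125.
C[2]: P[2] ⊕ 125 = 2; E(K, 2) = 174.
So the input to E for block [2] is 2.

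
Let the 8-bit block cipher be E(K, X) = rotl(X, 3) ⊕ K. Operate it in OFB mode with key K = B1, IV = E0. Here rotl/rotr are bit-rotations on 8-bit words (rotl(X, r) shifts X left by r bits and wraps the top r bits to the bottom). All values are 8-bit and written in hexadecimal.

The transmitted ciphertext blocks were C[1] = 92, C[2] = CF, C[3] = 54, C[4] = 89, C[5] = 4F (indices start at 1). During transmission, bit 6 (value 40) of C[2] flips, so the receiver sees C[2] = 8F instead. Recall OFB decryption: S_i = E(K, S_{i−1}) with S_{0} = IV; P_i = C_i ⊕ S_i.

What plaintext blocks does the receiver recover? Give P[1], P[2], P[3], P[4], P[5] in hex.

P[1] = 24, P[2] = 8B, P[3] = C5, P[4] = B4, P[5] = 17

Only C[2] changed, to 8F. In OFB, a change in C_i flips the same bit in P_i only; the keystream is unaffected. Decrypting the received ciphertext:
P[1]: S = E(K, E0) = B6; 92 ⊕ B6 = 24.
P[2]: S = E(K, B6) = 04; 8F ⊕ 04 = 8B.
P[3]: S = E(K, 04) = 91; 54 ⊕ 91 = C5.
P[4]: S = E(K, 91) = 3D; 89 ⊕ 3D = B4.
P[5]: S = E(K, 3D) = 58; 4F ⊕ 58 = 17.
Blocks that differ from the original plaintext: P[2].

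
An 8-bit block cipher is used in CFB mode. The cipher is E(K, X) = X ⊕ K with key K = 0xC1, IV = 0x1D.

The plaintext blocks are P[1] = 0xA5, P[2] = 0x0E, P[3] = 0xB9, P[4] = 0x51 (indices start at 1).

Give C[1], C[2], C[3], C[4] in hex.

CFB encryption: C_i = P_i ⊕ E(K, C_{i−1}), with C_{0} = IV.
C[1]: E(K, 0x1D) = 0xDC; 0xA5 ⊕ 0xDC = 0x79.
C[2]: E(K, 0x79) = 0xB8; 0x0E ⊕ 0xB8 = 0xB6.
C[3]: E(K, 0xB6) = 0x77; 0xB9 ⊕ 0x77 = 0xCE.
C[4]: E(K, 0xCE) = 0x0F; 0x51 ⊕ 0x0F = 0x5E.

C[1] = 0x79, C[2] = 0xB6, C[3] = 0xCE, C[4] = 0x5E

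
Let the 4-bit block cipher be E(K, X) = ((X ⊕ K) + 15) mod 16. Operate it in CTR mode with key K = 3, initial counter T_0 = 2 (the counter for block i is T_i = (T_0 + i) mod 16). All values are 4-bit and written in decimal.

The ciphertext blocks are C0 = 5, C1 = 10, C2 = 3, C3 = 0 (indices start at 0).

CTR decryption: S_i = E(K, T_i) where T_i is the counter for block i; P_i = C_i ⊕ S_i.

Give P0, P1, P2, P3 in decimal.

P0: T = 2, S = E(K, T) = 0; 5 ⊕ 0 = 5.
P1: T = 3, S = E(K, T) = 15; 10 ⊕ 15 = 5.
P2: T = 4, S = E(K, T) = 6; 3 ⊕ 6 = 5.
P3: T = 5, S = E(K, T) = 5; 0 ⊕ 5 = 5.

P0 = 5, P1 = 5, P2 = 5, P3 = 5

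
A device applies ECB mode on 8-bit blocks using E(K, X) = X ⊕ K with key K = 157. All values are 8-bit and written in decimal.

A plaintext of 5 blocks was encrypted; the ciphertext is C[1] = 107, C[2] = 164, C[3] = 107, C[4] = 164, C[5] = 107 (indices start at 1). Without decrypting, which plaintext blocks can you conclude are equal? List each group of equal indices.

P[1] = P[3] = P[5]; P[2] = P[4]

ECB encrypts each block independently with the same key, so equal ciphertext blocks imply equal plaintext blocks.
C[1] = C[3] = C[5] = 107, so P[1] = P[3] = P[5].
C[2] = C[4] = 164, so P[2] = P[4].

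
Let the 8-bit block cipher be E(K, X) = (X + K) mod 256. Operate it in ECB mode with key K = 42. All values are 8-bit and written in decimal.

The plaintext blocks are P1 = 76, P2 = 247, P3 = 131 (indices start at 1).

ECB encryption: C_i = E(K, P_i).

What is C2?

C2 = 33

C2: E(K, 247) = 33.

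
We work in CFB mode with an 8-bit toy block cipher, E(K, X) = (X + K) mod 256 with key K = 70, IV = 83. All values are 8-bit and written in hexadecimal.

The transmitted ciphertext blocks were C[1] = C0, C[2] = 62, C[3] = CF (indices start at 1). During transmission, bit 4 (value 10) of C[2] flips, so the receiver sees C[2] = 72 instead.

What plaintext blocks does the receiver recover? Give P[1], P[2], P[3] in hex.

CFB decryption: P_i = C_i ⊕ E(K, C_{i−1}), with C_{0} = IV.
Only C[2] changed, to 72. In CFB, a change in C_i flips the same bit in P_i and garbles P_{i+1}. Decrypting the received ciphertext:
P[1]: E(K, 83) = F3; C0 ⊕ F3 = 33.
P[2]: E(K, C0) = 30; 72 ⊕ 30 = 42.
P[3]: E(K, 72) = E2; CF ⊕ E2 = 2D.
Blocks that differ from the original plaintext: P[2], P[3].

P[1] = 33, P[2] = 42, P[3] = 2D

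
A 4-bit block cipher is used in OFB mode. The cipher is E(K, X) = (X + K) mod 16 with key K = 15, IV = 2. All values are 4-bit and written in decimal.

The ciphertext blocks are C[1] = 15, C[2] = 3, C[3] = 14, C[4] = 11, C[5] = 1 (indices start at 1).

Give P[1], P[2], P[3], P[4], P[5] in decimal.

OFB decryption: S_i = E(K, S_{i−1}) with S_{0} = IV; P_i = C_i ⊕ S_i.
P[1]: S = E(K, 2) = 1; 15 ⊕ 1 = 14.
P[2]: S = E(K, 1) = 0; 3 ⊕ 0 = 3.
P[3]: S = E(K, 0) = 15; 14 ⊕ 15 = 1.
P[4]: S = E(K, 15) = 14; 11 ⊕ 14 = 5.
P[5]: S = E(K, 14) = 13; 1 ⊕ 13 = 12.

P[1] = 14, P[2] = 3, P[3] = 1, P[4] = 5, P[5] = 12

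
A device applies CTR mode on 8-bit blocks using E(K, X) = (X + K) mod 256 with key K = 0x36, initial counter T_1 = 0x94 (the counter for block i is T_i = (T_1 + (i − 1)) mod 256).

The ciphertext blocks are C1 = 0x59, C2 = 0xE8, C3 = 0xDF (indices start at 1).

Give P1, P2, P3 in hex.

P1 = 0x93, P2 = 0x23, P3 = 0x13

CTR decryption: S_i = E(K, T_i) where T_i is the counter for block i; P_i = C_i ⊕ S_i.
P1: T = 0x94, S = E(K, T) = 0xCA; 0x59 ⊕ 0xCA = 0x93.
P2: T = 0x95, S = E(K, T) = 0xCB; 0xE8 ⊕ 0xCB = 0x23.
P3: T = 0x96, S = E(K, T) = 0xCC; 0xDF ⊕ 0xCC = 0x13.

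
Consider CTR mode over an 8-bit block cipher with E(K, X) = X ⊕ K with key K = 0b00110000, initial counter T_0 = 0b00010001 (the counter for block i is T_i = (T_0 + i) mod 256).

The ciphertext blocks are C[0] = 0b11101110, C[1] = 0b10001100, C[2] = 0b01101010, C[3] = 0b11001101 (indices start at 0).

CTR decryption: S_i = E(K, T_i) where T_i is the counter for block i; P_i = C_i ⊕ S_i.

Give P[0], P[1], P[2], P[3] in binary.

P[0] = 0b11001111, P[1] = 0b10101110, P[2] = 0b01001001, P[3] = 0b11101001

P[0]: T = 0b00010001, S = E(K, T) = 0b00100001; 0b11101110 ⊕ 0b00100001 = 0b11001111.
P[1]: T = 0b00010010, S = E(K, T) = 0b00100010; 0b10001100 ⊕ 0b00100010 = 0b10101110.
P[2]: T = 0b00010011, S = E(K, T) = 0b00100011; 0b01101010 ⊕ 0b00100011 = 0b01001001.
P[3]: T = 0b00010100, S = E(K, T) = 0b00100100; 0b11001101 ⊕ 0b00100100 = 0b11101001.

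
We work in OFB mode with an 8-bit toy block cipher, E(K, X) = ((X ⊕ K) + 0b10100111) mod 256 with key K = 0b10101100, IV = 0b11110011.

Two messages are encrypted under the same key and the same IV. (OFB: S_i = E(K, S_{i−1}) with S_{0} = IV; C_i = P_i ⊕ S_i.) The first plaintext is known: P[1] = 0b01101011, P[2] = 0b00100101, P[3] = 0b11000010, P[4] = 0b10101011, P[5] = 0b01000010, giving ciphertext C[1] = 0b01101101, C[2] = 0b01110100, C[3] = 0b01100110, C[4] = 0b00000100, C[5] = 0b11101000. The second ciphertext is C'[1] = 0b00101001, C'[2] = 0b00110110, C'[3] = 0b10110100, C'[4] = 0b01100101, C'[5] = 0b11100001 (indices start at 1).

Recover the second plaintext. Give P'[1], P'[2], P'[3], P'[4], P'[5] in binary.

P'[1] = 0b00101111, P'[2] = 0b01100111, P'[3] = 0b00010000, P'[4] = 0b11001010, P'[5] = 0b01001011

In OFB with a reused IV, both messages share the same keystream S_i, so C_i ⊕ C'_i = P_i ⊕ P'_i and thus P'_i = P_i ⊕ C_i ⊕ C'_i.
P'[1]: 0b01101011 ⊕ 0b01101101 ⊕ 0b00101001 = 0b00101111.
P'[2]: 0b00100101 ⊕ 0b01110100 ⊕ 0b00110110 = 0b01100111.
P'[3]: 0b11000010 ⊕ 0b01100110 ⊕ 0b10110100 = 0b00010000.
P'[4]: 0b10101011 ⊕ 0b00000100 ⊕ 0b01100101 = 0b11001010.
P'[5]: 0b01000010 ⊕ 0b11101000 ⊕ 0b11100001 = 0b01001011.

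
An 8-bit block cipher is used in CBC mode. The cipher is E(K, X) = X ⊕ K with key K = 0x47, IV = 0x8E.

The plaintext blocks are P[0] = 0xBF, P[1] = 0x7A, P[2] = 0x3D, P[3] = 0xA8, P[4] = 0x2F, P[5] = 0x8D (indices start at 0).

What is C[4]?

C[4] = 0xB6

CBC encryption: C_i = E(K, P_i ⊕ C_{i−1}), with C_{−1} = IV.
C[0]: P[0] ⊕ 0x8E = 0x31; E(K, 0x31) = 0x76.
C[1]: P[1] ⊕ 0x76 = 0x0C; E(K, 0x0C) = 0x4B.
C[2]: P[2] ⊕ 0x4B = 0x76; E(K, 0x76) = 0x31.
C[3]: P[3] ⊕ 0x31 = 0x99; E(K, 0x99) = 0xDE.
C[4]: P[4] ⊕ 0xDE = 0xF1; E(K, 0xF1) = 0xB6.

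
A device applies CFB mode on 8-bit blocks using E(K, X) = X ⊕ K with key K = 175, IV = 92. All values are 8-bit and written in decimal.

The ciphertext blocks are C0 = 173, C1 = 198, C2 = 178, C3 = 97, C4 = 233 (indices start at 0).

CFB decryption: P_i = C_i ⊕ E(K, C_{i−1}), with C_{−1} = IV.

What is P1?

P1 = 196

P1: E(K, 173) = 2; 198 ⊕ 2 = 196.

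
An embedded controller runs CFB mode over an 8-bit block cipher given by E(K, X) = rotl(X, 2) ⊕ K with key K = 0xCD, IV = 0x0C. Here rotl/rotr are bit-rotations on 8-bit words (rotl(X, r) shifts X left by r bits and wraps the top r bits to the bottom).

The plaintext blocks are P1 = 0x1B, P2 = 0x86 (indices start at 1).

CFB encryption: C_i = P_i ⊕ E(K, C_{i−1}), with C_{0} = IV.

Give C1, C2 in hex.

C1: E(K, 0x0C) = 0xFD; 0x1B ⊕ 0xFD = 0xE6.
C2: E(K, 0xE6) = 0x56; 0x86 ⊕ 0x56 = 0xD0.

C1 = 0xE6, C2 = 0xD0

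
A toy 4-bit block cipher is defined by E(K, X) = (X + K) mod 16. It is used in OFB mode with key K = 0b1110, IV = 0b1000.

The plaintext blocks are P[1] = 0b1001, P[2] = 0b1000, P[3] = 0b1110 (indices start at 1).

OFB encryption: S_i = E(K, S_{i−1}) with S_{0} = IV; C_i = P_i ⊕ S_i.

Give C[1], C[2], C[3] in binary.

C[1] = 0b1111, C[2] = 0b1100, C[3] = 0b1100

C[1]: S = E(K, 0b1000) = 0b0110; 0b1001 ⊕ 0b0110 = 0b1111.
C[2]: S = E(K, 0b0110) = 0b0100; 0b1000 ⊕ 0b0100 = 0b1100.
C[3]: S = E(K, 0b0100) = 0b0010; 0b1110 ⊕ 0b0010 = 0b1100.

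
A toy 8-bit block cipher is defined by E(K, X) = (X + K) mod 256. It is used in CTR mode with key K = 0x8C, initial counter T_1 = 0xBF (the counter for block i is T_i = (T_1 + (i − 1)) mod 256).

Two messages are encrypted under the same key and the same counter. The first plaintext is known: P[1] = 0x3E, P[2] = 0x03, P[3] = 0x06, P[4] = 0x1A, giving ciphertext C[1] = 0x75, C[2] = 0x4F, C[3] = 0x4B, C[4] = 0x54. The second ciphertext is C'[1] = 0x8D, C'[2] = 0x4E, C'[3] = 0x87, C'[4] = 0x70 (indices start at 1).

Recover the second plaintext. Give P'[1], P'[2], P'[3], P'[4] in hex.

In CTR with a reused counter, both messages share the same keystream S_i, so C_i ⊕ C'_i = P_i ⊕ P'_i and thus P'_i = P_i ⊕ C_i ⊕ C'_i.
P'[1]: 0x3E ⊕ 0x75 ⊕ 0x8D = 0xC6.
P'[2]: 0x03 ⊕ 0x4F ⊕ 0x4E = 0x02.
P'[3]: 0x06 ⊕ 0x4B ⊕ 0x87 = 0xCA.
P'[4]: 0x1A ⊕ 0x54 ⊕ 0x70 = 0x3E.

P'[1] = 0xC6, P'[2] = 0x02, P'[3] = 0xCA, P'[4] = 0x3E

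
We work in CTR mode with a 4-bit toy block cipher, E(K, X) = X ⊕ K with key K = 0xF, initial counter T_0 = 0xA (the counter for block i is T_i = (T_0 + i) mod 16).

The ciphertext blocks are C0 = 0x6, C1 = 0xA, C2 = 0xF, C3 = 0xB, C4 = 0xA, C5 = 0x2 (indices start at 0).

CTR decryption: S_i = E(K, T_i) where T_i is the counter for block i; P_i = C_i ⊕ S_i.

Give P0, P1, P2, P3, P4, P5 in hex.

P0 = 0x3, P1 = 0xE, P2 = 0xC, P3 = 0x9, P4 = 0xB, P5 = 0x2

P0: T = 0xA, S = E(K, T) = 0x5; 0x6 ⊕ 0x5 = 0x3.
P1: T = 0xB, S = E(K, T) = 0x4; 0xA ⊕ 0x4 = 0xE.
P2: T = 0xC, S = E(K, T) = 0x3; 0xF ⊕ 0x3 = 0xC.
P3: T = 0xD, S = E(K, T) = 0x2; 0xB ⊕ 0x2 = 0x9.
P4: T = 0xE, S = E(K, T) = 0x1; 0xA ⊕ 0x1 = 0xB.
P5: T = 0xF, S = E(K, T) = 0x0; 0x2 ⊕ 0x0 = 0x2.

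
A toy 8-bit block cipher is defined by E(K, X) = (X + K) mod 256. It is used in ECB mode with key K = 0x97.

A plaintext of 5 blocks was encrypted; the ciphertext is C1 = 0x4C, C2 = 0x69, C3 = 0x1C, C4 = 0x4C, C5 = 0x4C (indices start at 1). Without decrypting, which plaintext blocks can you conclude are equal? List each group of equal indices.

P1 = P4 = P5

ECB encrypts each block independently with the same key, so equal ciphertext blocks imply equal plaintext blocks.
C1 = C4 = C5 = 0x4C, so P1 = P4 = P5.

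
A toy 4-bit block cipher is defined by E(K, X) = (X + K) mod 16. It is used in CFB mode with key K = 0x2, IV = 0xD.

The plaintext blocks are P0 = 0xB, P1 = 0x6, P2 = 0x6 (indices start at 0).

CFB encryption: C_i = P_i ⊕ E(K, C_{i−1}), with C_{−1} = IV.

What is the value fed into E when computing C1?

C0: E(K, 0xD) = 0xF; 0xB ⊕ 0xF = 0x4.
C1: E(K, 0x4) = 0x6; 0x6 ⊕ 0x6 = 0x0.
So the input to E for block 1 is 0x4.

0x4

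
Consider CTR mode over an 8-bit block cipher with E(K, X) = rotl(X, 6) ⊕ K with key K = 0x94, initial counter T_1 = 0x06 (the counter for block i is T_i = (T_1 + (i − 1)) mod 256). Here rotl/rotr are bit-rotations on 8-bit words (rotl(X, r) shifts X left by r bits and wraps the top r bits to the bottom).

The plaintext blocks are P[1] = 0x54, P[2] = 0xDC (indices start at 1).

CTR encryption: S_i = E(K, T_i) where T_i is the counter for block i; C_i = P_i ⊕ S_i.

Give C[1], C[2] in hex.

C[1] = 0x41, C[2] = 0x89

C[1]: T = 0x06, S = E(K, T) = 0x15; 0x54 ⊕ 0x15 = 0x41.
C[2]: T = 0x07, S = E(K, T) = 0x55; 0xDC ⊕ 0x55 = 0x89.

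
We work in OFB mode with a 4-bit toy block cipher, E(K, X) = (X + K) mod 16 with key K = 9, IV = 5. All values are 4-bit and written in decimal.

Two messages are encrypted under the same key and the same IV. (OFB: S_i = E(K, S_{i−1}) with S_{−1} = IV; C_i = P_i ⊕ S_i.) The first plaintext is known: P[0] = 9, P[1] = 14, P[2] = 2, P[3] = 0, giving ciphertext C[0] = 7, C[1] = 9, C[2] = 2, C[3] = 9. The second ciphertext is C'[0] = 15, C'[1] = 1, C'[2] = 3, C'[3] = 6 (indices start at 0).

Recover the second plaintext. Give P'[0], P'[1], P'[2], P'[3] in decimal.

P'[0] = 1, P'[1] = 6, P'[2] = 3, P'[3] = 15

In OFB with a reused IV, both messages share the same keystream S_i, so C_i ⊕ C'_i = P_i ⊕ P'_i and thus P'_i = P_i ⊕ C_i ⊕ C'_i.
P'[0]: 9 ⊕ 7 ⊕ 15 = 1.
P'[1]: 14 ⊕ 9 ⊕ 1 = 6.
P'[2]: 2 ⊕ 2 ⊕ 3 = 3.
P'[3]: 0 ⊕ 9 ⊕ 6 = 15.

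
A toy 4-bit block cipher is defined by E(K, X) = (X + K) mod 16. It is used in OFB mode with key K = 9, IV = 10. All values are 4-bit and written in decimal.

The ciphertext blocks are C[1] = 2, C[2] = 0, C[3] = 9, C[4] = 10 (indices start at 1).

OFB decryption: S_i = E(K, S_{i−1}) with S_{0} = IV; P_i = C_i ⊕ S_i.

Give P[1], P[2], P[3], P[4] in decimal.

P[1]: S = E(K, 10) = 3; 2 ⊕ 3 = 1.
P[2]: S = E(K, 3) = 12; 0 ⊕ 12 = 12.
P[3]: S = E(K, 12) = 5; 9 ⊕ 5 = 12.
P[4]: S = E(K, 5) = 14; 10 ⊕ 14 = 4.

P[1] = 1, P[2] = 12, P[3] = 12, P[4] = 4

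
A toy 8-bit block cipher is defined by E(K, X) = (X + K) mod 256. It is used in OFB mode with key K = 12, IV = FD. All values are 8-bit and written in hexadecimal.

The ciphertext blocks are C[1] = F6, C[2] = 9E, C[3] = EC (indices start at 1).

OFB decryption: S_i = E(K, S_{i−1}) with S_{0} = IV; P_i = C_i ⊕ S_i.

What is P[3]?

P[3] = DF

P[1]: S = E(K, FD) = 0F; F6 ⊕ 0F = F9.
P[2]: S = E(K, 0F) = 21; 9E ⊕ 21 = BF.
P[3]: S = E(K, 21) = 33; EC ⊕ 33 = DF.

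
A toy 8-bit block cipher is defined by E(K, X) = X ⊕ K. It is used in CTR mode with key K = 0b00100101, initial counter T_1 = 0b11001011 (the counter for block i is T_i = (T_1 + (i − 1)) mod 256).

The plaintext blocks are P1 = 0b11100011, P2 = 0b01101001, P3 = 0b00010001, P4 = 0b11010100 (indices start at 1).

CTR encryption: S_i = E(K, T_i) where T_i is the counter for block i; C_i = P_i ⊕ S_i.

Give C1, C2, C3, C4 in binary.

C1: T = 0b11001011, S = E(K, T) = 0b11101110; 0b11100011 ⊕ 0b11101110 = 0b00001101.
C2: T = 0b11001100, S = E(K, T) = 0b11101001; 0b01101001 ⊕ 0b11101001 = 0b10000000.
C3: T = 0b11001101, S = E(K, T) = 0b11101000; 0b00010001 ⊕ 0b11101000 = 0b11111001.
C4: T = 0b11001110, S = E(K, T) = 0b11101011; 0b11010100 ⊕ 0b11101011 = 0b00111111.

C1 = 0b00001101, C2 = 0b10000000, C3 = 0b11111001, C4 = 0b00111111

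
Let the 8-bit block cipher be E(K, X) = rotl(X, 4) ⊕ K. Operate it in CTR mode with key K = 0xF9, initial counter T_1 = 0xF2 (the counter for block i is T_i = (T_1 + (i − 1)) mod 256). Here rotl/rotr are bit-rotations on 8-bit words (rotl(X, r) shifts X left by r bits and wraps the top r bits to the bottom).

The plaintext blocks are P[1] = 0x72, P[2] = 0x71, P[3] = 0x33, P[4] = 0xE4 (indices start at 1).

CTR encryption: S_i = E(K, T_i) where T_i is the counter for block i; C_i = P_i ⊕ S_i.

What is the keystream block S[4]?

C[1]: T = 0xF2, S = E(K, T) = 0xD6; 0x72 ⊕ 0xD6 = 0xA4.
C[2]: T = 0xF3, S = E(K, T) = 0xC6; 0x71 ⊕ 0xC6 = 0xB7.
C[3]: T = 0xF4, S = E(K, T) = 0xB6; 0x33 ⊕ 0xB6 = 0x85.
C[4]: T = 0xF5, S = E(K, T) = 0xA6; 0xE4 ⊕ 0xA6 = 0x42.
So S[4] = 0xA6.

0xA6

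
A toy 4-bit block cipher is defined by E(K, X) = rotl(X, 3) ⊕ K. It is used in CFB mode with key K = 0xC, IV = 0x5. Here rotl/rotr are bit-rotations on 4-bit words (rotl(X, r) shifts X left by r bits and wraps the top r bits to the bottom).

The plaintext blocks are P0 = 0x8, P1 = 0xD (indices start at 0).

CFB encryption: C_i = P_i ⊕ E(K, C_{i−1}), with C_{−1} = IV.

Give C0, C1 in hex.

C0 = 0xE, C1 = 0x6

C0: E(K, 0x5) = 0x6; 0x8 ⊕ 0x6 = 0xE.
C1: E(K, 0xE) = 0xB; 0xD ⊕ 0xB = 0x6.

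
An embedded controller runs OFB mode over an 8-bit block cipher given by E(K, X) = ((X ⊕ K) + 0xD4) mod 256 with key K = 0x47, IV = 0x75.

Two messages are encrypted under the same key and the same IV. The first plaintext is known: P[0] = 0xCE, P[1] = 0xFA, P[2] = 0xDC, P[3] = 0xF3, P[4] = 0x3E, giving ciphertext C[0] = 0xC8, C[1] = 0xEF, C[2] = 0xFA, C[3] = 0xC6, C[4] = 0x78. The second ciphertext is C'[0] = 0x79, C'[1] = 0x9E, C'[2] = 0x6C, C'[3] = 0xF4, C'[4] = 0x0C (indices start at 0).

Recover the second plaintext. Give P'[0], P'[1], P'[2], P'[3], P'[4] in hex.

In OFB with a reused IV, both messages share the same keystream S_i, so C_i ⊕ C'_i = P_i ⊕ P'_i and thus P'_i = P_i ⊕ C_i ⊕ C'_i.
P'[0]: 0xCE ⊕ 0xC8 ⊕ 0x79 = 0x7F.
P'[1]: 0xFA ⊕ 0xEF ⊕ 0x9E = 0x8B.
P'[2]: 0xDC ⊕ 0xFA ⊕ 0x6C = 0x4A.
P'[3]: 0xF3 ⊕ 0xC6 ⊕ 0xF4 = 0xC1.
P'[4]: 0x3E ⊕ 0x78 ⊕ 0x0C = 0x4A.

P'[0] = 0x7F, P'[1] = 0x8B, P'[2] = 0x4A, P'[3] = 0xC1, P'[4] = 0x4A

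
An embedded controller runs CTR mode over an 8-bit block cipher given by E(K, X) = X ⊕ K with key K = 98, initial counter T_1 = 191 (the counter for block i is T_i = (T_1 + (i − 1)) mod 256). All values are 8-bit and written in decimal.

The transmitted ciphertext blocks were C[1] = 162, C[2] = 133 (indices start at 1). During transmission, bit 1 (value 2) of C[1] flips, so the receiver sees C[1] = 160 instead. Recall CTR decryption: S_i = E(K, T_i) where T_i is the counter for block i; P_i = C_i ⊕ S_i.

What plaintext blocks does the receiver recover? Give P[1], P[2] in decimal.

P[1] = 125, P[2] = 39

Only C[1] changed, to 160. In CTR, a change in C_i flips the same bit in P_i only; the keystream is unaffected. Decrypting the received ciphertext:
P[1]: T = 191, S = E(K, T) = 221; 160 ⊕ 221 = 125.
P[2]: T = 192, S = E(K, T) = 162; 133 ⊕ 162 = 39.
Blocks that differ from the original plaintext: P[1].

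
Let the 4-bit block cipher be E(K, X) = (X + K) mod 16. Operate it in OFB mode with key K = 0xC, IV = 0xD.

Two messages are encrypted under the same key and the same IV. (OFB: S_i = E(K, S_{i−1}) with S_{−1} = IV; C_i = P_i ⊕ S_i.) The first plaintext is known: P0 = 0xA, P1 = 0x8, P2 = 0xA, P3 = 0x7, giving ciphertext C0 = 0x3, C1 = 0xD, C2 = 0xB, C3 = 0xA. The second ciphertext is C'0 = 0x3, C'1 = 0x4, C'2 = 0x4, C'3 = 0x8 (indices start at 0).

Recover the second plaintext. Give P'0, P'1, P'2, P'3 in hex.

In OFB with a reused IV, both messages share the same keystream S_i, so C_i ⊕ C'_i = P_i ⊕ P'_i and thus P'_i = P_i ⊕ C_i ⊕ C'_i.
P'0: 0xA ⊕ 0x3 ⊕ 0x3 = 0xA.
P'1: 0x8 ⊕ 0xD ⊕ 0x4 = 0x1.
P'2: 0xA ⊕ 0xB ⊕ 0x4 = 0x5.
P'3: 0x7 ⊕ 0xA ⊕ 0x8 = 0x5.

P'0 = 0xA, P'1 = 0x1, P'2 = 0x5, P'3 = 0x5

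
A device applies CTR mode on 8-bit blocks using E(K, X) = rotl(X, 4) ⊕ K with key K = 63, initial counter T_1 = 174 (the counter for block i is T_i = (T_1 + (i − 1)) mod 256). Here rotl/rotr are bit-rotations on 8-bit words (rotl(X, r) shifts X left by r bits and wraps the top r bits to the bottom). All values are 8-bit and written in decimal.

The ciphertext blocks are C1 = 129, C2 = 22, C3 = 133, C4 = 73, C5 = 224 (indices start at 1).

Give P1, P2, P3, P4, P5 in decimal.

P1 = 84, P2 = 211, P3 = 177, P4 = 109, P5 = 244

CTR decryption: S_i = E(K, T_i) where T_i is the counter for block i; P_i = C_i ⊕ S_i.
P1: T = 174, S = E(K, T) = 213; 129 ⊕ 213 = 84.
P2: T = 175, S = E(K, T) = 197; 22 ⊕ 197 = 211.
P3: T = 176, S = E(K, T) = 52; 133 ⊕ 52 = 177.
P4: T = 177, S = E(K, T) = 36; 73 ⊕ 36 = 109.
P5: T = 178, S = E(K, T) = 20; 224 ⊕ 20 = 244.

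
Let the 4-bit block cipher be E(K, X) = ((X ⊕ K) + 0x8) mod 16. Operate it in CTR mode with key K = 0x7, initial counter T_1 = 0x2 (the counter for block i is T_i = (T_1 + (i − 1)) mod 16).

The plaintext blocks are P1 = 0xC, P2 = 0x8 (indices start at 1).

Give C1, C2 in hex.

CTR encryption: S_i = E(K, T_i) where T_i is the counter for block i; C_i = P_i ⊕ S_i.
C1: T = 0x2, S = E(K, T) = 0xD; 0xC ⊕ 0xD = 0x1.
C2: T = 0x3, S = E(K, T) = 0xC; 0x8 ⊕ 0xC = 0x4.

C1 = 0x1, C2 = 0x4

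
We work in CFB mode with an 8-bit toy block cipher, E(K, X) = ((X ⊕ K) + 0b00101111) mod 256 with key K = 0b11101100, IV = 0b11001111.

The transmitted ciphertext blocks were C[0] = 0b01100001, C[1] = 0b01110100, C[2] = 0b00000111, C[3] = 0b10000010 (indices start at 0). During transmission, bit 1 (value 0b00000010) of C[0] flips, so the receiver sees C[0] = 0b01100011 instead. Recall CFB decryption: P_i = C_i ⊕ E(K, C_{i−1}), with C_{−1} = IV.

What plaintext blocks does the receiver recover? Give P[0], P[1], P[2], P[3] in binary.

P[0] = 0b00110001, P[1] = 0b11001010, P[2] = 0b11000000, P[3] = 0b10011000

Only C[0] changed, to 0b01100011. In CFB, a change in C_i flips the same bit in P_i and garbles P_{i+1}. Decrypting the received ciphertext:
P[0]: E(K, 0b11001111) = 0b01010010; 0b01100011 ⊕ 0b01010010 = 0b00110001.
P[1]: E(K, 0b01100011) = 0b10111110; 0b01110100 ⊕ 0b10111110 = 0b11001010.
P[2]: E(K, 0b01110100) = 0b11000111; 0b00000111 ⊕ 0b11000111 = 0b11000000.
P[3]: E(K, 0b00000111) = 0b00011010; 0b10000010 ⊕ 0b00011010 = 0b10011000.
Blocks that differ from the original plaintext: P[0], P[1].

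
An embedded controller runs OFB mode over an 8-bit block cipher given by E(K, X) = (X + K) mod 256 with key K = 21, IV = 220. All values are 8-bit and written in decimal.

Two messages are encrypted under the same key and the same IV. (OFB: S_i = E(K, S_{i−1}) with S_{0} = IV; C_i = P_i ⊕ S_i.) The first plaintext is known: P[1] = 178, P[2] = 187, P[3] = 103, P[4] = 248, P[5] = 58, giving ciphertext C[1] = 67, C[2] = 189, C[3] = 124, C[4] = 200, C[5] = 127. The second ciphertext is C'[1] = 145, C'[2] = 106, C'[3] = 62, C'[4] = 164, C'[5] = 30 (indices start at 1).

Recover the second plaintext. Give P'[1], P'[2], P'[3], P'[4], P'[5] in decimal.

In OFB with a reused IV, both messages share the same keystream S_i, so C_i ⊕ C'_i = P_i ⊕ P'_i and thus P'_i = P_i ⊕ C_i ⊕ C'_i.
P'[1]: 178 ⊕ 67 ⊕ 145 = 96.
P'[2]: 187 ⊕ 189 ⊕ 106 = 108.
P'[3]: 103 ⊕ 124 ⊕ 62 = 37.
P'[4]: 248 ⊕ 200 ⊕ 164 = 148.
P'[5]: 58 ⊕ 127 ⊕ 30 = 91.

P'[1] = 96, P'[2] = 108, P'[3] = 37, P'[4] = 148, P'[5] = 91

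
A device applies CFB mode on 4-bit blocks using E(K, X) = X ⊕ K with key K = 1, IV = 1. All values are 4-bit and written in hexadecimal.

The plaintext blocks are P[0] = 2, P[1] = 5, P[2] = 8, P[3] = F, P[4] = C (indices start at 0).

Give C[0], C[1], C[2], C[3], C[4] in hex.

C[0] = 2, C[1] = 6, C[2] = F, C[3] = 1, C[4] = C

CFB encryption: C_i = P_i ⊕ E(K, C_{i−1}), with C_{−1} = IV.
C[0]: E(K, 1) = 0; 2 ⊕ 0 = 2.
C[1]: E(K, 2) = 3; 5 ⊕ 3 = 6.
C[2]: E(K, 6) = 7; 8 ⊕ 7 = F.
C[3]: E(K, F) = E; F ⊕ E = 1.
C[4]: E(K, 1) = 0; C ⊕ 0 = C.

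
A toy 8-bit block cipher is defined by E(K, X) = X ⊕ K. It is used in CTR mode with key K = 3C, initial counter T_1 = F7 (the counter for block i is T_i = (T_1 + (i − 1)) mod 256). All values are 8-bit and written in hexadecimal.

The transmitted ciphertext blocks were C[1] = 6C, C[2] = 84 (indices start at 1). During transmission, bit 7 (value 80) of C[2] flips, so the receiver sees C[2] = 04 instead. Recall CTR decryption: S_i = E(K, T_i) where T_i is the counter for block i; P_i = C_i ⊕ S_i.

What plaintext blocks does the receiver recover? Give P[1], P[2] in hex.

Only C[2] changed, to 04. In CTR, a change in C_i flips the same bit in P_i only; the keystream is unaffected. Decrypting the received ciphertext:
P[1]: T = F7, S = E(K, T) = CB; 6C ⊕ CB = A7.
P[2]: T = F8, S = E(K, T) = C4; 04 ⊕ C4 = C0.
Blocks that differ from the original plaintext: P[2].

P[1] = A7, P[2] = C0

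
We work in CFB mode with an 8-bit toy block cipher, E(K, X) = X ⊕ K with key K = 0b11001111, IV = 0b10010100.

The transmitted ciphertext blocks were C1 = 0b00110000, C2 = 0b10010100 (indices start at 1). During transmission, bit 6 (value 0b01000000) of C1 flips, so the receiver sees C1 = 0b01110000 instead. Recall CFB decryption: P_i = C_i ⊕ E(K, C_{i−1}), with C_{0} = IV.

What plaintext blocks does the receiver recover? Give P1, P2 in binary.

P1 = 0b00101011, P2 = 0b00101011

Only C1 changed, to 0b01110000. In CFB, a change in C_i flips the same bit in P_i and garbles P_{i+1}. Decrypting the received ciphertext:
P1: E(K, 0b10010100) = 0b01011011; 0b01110000 ⊕ 0b01011011 = 0b00101011.
P2: E(K, 0b01110000) = 0b10111111; 0b10010100 ⊕ 0b10111111 = 0b00101011.
Blocks that differ from the original plaintext: P1, P2.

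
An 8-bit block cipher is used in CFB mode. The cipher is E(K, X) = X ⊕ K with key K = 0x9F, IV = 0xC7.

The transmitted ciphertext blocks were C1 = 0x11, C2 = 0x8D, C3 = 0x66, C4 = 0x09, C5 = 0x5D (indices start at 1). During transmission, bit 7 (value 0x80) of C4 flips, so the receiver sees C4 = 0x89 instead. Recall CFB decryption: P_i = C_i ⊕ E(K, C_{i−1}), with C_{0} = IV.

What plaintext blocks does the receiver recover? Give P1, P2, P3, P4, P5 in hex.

Only C4 changed, to 0x89. In CFB, a change in C_i flips the same bit in P_i and garbles P_{i+1}. Decrypting the received ciphertext:
P1: E(K, 0xC7) = 0x58; 0x11 ⊕ 0x58 = 0x49.
P2: E(K, 0x11) = 0x8E; 0x8D ⊕ 0x8E = 0x03.
P3: E(K, 0x8D) = 0x12; 0x66 ⊕ 0x12 = 0x74.
P4: E(K, 0x66) = 0xF9; 0x89 ⊕ 0xF9 = 0x70.
P5: E(K, 0x89) = 0x16; 0x5D ⊕ 0x16 = 0x4B.
Blocks that differ from the original plaintext: P4, P5.

P1 = 0x49, P2 = 0x03, P3 = 0x74, P4 = 0x70, P5 = 0x4B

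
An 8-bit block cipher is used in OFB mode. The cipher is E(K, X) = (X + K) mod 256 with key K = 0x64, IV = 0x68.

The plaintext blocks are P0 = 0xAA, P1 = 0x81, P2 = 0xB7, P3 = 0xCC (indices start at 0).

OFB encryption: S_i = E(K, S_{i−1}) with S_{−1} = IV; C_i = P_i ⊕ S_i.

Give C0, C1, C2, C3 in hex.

C0 = 0x66, C1 = 0xB1, C2 = 0x23, C3 = 0x34

C0: S = E(K, 0x68) = 0xCC; 0xAA ⊕ 0xCC = 0x66.
C1: S = E(K, 0xCC) = 0x30; 0x81 ⊕ 0x30 = 0xB1.
C2: S = E(K, 0x30) = 0x94; 0xB7 ⊕ 0x94 = 0x23.
C3: S = E(K, 0x94) = 0xF8; 0xCC ⊕ 0xF8 = 0x34.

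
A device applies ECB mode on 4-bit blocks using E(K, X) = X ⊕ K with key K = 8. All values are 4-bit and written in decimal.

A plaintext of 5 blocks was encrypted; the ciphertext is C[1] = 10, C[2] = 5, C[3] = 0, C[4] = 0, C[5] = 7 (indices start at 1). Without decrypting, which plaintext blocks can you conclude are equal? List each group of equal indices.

ECB encrypts each block independently with the same key, so equal ciphertext blocks imply equal plaintext blocks.
C[3] = C[4] = 0, so P[3] = P[4].

P[3] = P[4]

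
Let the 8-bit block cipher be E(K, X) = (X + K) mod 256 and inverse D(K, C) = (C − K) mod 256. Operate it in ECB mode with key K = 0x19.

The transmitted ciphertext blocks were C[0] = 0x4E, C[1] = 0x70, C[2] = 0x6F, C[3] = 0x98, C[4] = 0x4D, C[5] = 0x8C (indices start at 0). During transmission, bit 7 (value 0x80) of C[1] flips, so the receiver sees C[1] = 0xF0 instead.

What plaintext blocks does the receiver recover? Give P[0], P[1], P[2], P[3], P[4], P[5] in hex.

P[0] = 0x35, P[1] = 0xD7, P[2] = 0x56, P[3] = 0x7F, P[4] = 0x34, P[5] = 0x73

ECB decryption: P_i = D(K, C_i).
Only C[1] changed, to 0xF0. In ECB, a change in C_i affects only P_i. Decrypting the received ciphertext:
P[0]: D(K, 0x4E) = 0x35.
P[1]: D(K, 0xF0) = 0xD7.
P[2]: D(K, 0x6F) = 0x56.
P[3]: D(K, 0x98) = 0x7F.
P[4]: D(K, 0x4D) = 0x34.
P[5]: D(K, 0x8C) = 0x73.
Blocks that differ from the original plaintext: P[1].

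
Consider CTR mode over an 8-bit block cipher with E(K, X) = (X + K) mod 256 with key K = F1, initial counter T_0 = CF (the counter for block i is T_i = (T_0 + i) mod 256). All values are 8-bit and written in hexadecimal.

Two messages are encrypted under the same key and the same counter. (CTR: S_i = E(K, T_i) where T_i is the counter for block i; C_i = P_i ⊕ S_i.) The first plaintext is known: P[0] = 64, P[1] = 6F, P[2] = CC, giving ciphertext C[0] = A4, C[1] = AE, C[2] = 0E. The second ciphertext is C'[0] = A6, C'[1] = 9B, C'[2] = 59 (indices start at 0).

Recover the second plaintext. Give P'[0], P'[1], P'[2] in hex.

In CTR with a reused counter, both messages share the same keystream S_i, so C_i ⊕ C'_i = P_i ⊕ P'_i and thus P'_i = P_i ⊕ C_i ⊕ C'_i.
P'[0]: 64 ⊕ A4 ⊕ A6 = 66.
P'[1]: 6F ⊕ AE ⊕ 9B = 5A.
P'[2]: CC ⊕ 0E ⊕ 59 = 9B.

P'[0] = 66, P'[1] = 5A, P'[2] = 9B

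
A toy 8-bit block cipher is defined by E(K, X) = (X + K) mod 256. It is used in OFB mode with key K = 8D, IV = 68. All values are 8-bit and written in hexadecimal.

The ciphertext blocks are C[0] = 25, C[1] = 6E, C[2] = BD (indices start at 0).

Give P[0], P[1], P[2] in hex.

OFB decryption: S_i = E(K, S_{i−1}) with S_{−1} = IV; P_i = C_i ⊕ S_i.
P[0]: S = E(K, 68) = F5; 25 ⊕ F5 = D0.
P[1]: S = E(K, F5) = 82; 6E ⊕ 82 = EC.
P[2]: S = E(K, 82) = 0F; BD ⊕ 0F = B2.

P[0] = D0, P[1] = EC, P[2] = B2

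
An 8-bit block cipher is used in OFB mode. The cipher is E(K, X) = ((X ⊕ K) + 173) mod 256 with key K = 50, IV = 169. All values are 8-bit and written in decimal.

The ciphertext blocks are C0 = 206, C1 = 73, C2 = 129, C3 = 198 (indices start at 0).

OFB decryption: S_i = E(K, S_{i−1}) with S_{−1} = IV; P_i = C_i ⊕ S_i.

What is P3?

P3 = 91

P0: S = E(K, 169) = 72; 206 ⊕ 72 = 134.
P1: S = E(K, 72) = 39; 73 ⊕ 39 = 110.
P2: S = E(K, 39) = 194; 129 ⊕ 194 = 67.
P3: S = E(K, 194) = 157; 198 ⊕ 157 = 91.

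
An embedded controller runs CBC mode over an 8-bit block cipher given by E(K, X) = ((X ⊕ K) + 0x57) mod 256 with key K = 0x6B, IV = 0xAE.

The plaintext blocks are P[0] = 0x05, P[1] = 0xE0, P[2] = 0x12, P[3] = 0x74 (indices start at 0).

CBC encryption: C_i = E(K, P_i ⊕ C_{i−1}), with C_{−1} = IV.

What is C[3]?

C[3] = 0x55

C[0]: P[0] ⊕ 0xAE = 0xAB; E(K, 0xAB) = 0x17.
C[1]: P[1] ⊕ 0x17 = 0xF7; E(K, 0xF7) = 0xF3.
C[2]: P[2] ⊕ 0xF3 = 0xE1; E(K, 0xE1) = 0xE1.
C[3]: P[3] ⊕ 0xE1 = 0x95; E(K, 0x95) = 0x55.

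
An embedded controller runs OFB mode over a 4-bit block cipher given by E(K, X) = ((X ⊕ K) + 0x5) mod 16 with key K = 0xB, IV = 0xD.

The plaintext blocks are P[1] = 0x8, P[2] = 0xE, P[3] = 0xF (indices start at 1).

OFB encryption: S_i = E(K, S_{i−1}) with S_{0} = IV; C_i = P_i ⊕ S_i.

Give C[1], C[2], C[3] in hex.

C[1] = 0x3, C[2] = 0xB, C[3] = 0xC

C[1]: S = E(K, 0xD) = 0xB; 0x8 ⊕ 0xB = 0x3.
C[2]: S = E(K, 0xB) = 0x5; 0xE ⊕ 0x5 = 0xB.
C[3]: S = E(K, 0x5) = 0x3; 0xF ⊕ 0x3 = 0xC.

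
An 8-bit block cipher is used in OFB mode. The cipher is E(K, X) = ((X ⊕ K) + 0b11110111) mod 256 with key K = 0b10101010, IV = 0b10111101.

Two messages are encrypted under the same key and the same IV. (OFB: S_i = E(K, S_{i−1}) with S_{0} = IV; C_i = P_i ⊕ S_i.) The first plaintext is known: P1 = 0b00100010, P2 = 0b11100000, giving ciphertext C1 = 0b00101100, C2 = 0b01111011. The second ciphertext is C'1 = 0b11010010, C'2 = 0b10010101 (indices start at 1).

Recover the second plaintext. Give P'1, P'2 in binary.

P'1 = 0b11011100, P'2 = 0b00001110

In OFB with a reused IV, both messages share the same keystream S_i, so C_i ⊕ C'_i = P_i ⊕ P'_i and thus P'_i = P_i ⊕ C_i ⊕ C'_i.
P'1: 0b00100010 ⊕ 0b00101100 ⊕ 0b11010010 = 0b11011100.
P'2: 0b11100000 ⊕ 0b01111011 ⊕ 0b10010101 = 0b00001110.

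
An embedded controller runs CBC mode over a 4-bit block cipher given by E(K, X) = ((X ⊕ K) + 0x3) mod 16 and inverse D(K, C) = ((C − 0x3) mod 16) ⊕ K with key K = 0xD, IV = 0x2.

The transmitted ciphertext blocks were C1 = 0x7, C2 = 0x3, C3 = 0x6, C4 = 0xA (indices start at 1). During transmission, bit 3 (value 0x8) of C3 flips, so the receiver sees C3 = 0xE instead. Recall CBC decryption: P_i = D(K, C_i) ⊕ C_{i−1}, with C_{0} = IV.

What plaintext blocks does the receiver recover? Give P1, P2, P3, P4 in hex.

Only C3 changed, to 0xE. In CBC, a change in C_i garbles P_i and flips the same bit in P_{i+1}. Decrypting the received ciphertext:
P1: D(K, 0x7) = 0x9; 0x9 ⊕ 0x2 = 0xB.
P2: D(K, 0x3) = 0xD; 0xD ⊕ 0x7 = 0xA.
P3: D(K, 0xE) = 0x6; 0x6 ⊕ 0x3 = 0x5.
P4: D(K, 0xA) = 0xA; 0xA ⊕ 0xE = 0x4.
Blocks that differ from the original plaintext: P3, P4.

P1 = 0xB, P2 = 0xA, P3 = 0x5, P4 = 0x4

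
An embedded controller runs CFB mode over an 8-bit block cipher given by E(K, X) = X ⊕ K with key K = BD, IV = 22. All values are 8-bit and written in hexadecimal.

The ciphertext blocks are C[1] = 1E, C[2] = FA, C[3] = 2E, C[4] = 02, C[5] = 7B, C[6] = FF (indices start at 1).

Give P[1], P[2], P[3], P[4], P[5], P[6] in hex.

CFB decryption: P_i = C_i ⊕ E(K, C_{i−1}), with C_{0} = IV.
P[1]: E(K, 22) = 9F; 1E ⊕ 9F = 81.
P[2]: E(K, 1E) = A3; FA ⊕ A3 = 59.
P[3]: E(K, FA) = 47; 2E ⊕ 47 = 69.
P[4]: E(K, 2E) = 93; 02 ⊕ 93 = 91.
P[5]: E(K, 02) = BF; 7B ⊕ BF = C4.
P[6]: E(K, 7B) = C6; FF ⊕ C6 = 39.

P[1] = 81, P[2] = 59, P[3] = 69, P[4] = 91, P[5] = C4, P[6] = 39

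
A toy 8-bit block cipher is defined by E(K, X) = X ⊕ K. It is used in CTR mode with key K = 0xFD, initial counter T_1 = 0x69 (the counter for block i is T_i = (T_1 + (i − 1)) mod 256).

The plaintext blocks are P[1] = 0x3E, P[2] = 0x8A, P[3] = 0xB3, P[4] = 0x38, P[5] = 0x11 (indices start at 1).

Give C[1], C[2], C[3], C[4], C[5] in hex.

CTR encryption: S_i = E(K, T_i) where T_i is the counter for block i; C_i = P_i ⊕ S_i.
C[1]: T = 0x69, S = E(K, T) = 0x94; 0x3E ⊕ 0x94 = 0xAA.
C[2]: T = 0x6A, S = E(K, T) = 0x97; 0x8A ⊕ 0x97 = 0x1D.
C[3]: T = 0x6B, S = E(K, T) = 0x96; 0xB3 ⊕ 0x96 = 0x25.
C[4]: T = 0x6C, S = E(K, T) = 0x91; 0x38 ⊕ 0x91 = 0xA9.
C[5]: T = 0x6D, S = E(K, T) = 0x90; 0x11 ⊕ 0x90 = 0x81.

C[1] = 0xAA, C[2] = 0x1D, C[3] = 0x25, C[4] = 0xA9, C[5] = 0x81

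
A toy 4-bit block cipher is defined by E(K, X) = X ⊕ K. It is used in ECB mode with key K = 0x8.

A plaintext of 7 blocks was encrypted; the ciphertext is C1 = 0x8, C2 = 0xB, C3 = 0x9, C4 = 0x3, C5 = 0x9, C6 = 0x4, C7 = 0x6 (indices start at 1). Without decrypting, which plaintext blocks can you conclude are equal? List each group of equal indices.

P3 = P5

ECB encrypts each block independently with the same key, so equal ciphertext blocks imply equal plaintext blocks.
C3 = C5 = 0x9, so P3 = P5.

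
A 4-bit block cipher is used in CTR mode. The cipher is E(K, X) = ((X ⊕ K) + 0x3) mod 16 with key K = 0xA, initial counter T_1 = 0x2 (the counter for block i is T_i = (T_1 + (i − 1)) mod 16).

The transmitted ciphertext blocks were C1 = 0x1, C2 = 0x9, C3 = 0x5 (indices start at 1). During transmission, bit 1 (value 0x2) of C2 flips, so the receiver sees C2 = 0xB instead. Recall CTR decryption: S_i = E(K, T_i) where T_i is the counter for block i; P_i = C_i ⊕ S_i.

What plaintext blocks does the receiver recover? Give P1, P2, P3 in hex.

P1 = 0xA, P2 = 0x7, P3 = 0x4

Only C2 changed, to 0xB. In CTR, a change in C_i flips the same bit in P_i only; the keystream is unaffected. Decrypting the received ciphertext:
P1: T = 0x2, S = E(K, T) = 0xB; 0x1 ⊕ 0xB = 0xA.
P2: T = 0x3, S = E(K, T) = 0xC; 0xB ⊕ 0xC = 0x7.
P3: T = 0x4, S = E(K, T) = 0x1; 0x5 ⊕ 0x1 = 0x4.
Blocks that differ from the original plaintext: P2.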